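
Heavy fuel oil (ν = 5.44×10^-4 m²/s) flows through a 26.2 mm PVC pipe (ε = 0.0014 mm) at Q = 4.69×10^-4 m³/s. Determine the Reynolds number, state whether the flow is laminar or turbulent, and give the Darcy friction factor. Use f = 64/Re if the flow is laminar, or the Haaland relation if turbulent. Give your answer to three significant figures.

Re ≈ 41.9; laminar; f = 64/Re ≈ 1.53

V = 4Q/(πD²) = 0.8699 m/s
Re = VD/ν = 0.8699·0.0262/5.44×10^-4 = 41.9
Re < 2300 → laminar → f = 64/Re = 1.528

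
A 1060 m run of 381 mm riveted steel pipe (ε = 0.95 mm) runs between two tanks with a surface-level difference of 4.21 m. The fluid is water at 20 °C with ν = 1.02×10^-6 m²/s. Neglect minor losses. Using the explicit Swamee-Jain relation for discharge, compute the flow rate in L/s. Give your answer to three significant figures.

Q ≈ 124 L/s

Swamee-Jain (Type II): Q = -0.965·√(gD⁵h_f/L)·ln[ε/(3.7D) + √(3.17ν²L/(gD³h_f))]
√(gD⁵h_f/L) = √(9.81·0.381⁵·4.21/1060) = 0.01769
ε/(3.7D) = 6.74×10^-4; √(3.17ν²L/(gD³h_f)) = 3.91×10^-5
Q = -0.965·0.01769·ln(7.130×10^-4) = 0.1237 m³/s
Check: V = 1.08 m/s, Re = 4.05×10^5, f = 0.02537, h_f = 4.23 m ≈ 4.21 m ✓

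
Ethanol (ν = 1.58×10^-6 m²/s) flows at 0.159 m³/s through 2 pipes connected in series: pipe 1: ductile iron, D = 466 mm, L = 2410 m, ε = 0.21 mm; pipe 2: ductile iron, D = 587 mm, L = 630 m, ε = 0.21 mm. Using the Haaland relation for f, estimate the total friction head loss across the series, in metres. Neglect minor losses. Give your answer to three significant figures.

Pipe 1: V = 0.9323 m/s, Re = 2.75×10^5, ε/D = 4.51×10^-4, f = 0.01789, h_1 = f(L/D)V²/2g = 4.099 m
Pipe 2: V = 0.5875 m/s, Re = 2.18×10^5, ε/D = 3.58×10^-4, f = 0.01769, h_2 = f(L/D)V²/2g = 0.3341 m
Series → Q common, losses add: H = Σh = 4.433 m

H ≈ 4.43 m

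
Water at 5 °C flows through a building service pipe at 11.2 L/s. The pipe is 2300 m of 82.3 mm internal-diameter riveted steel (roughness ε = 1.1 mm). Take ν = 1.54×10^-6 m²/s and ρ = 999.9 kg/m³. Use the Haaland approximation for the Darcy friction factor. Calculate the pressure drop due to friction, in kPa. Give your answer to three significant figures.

Δp ≈ 2630 kPa

V = 4Q/(πD²) = 4·0.0112/(π·0.0823²) = 2.105 m/s
Re = VD/ν = 2.105·0.0823/1.54×10^-6 = 1.13×10^5 → turbulent
ε/D = 1.1/82.3 = 0.0134
Haaland: f = 0.04242
h_f = f(L/D)V²/(2g) = 0.04242·(2300/0.0823)·2.105²/(2·9.81) = 267.8 m
Δp = ρg·h_f = 999.9·9.81·267.8 = 2627 kPa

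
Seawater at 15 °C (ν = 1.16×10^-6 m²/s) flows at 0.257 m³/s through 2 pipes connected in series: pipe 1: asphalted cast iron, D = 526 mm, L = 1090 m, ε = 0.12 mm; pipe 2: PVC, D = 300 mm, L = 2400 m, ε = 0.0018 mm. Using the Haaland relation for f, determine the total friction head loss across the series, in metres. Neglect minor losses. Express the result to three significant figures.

Pipe 1: V = 1.183 m/s, Re = 5.36×10^5, ε/D = 2.28×10^-4, f = 0.01547, h_1 = f(L/D)V²/2g = 2.285 m
Pipe 2: V = 3.636 m/s, Re = 9.40×10^5, ε/D = 6.00×10^-6, f = 0.01181, h_2 = f(L/D)V²/2g = 63.64 m
Series → Q common, losses add: H = Σh = 65.92 m

H ≈ 65.9 m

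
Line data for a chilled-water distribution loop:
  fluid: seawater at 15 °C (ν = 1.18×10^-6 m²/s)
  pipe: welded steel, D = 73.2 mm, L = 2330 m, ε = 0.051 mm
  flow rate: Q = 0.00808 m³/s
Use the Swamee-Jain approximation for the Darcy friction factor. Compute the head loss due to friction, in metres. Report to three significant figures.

h_f ≈ 125 m

V = 4Q/(πD²) = 4·0.00808/(π·0.0732²) = 1.920 m/s
Re = VD/ν = 1.920·0.0732/1.18×10^-6 = 1.19×10^5 → turbulent
ε/D = 0.051/73.2 = 6.97×10^-4
Swamee-Jain: f = 0.02083
h_f = f(L/D)V²/(2g) = 0.02083·(2330/0.0732)·1.920²/(2·9.81) = 124.6 m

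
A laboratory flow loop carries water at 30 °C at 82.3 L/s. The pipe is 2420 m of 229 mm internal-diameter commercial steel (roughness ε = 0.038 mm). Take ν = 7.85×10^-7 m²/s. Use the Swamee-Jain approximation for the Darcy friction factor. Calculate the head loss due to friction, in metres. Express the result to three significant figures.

V = 4Q/(πD²) = 4·0.0823/(π·0.229²) = 1.998 m/s
Re = VD/ν = 1.998·0.229/7.85×10^-7 = 5.83×10^5 → turbulent
ε/D = 0.038/229 = 1.66×10^-4
Swamee-Jain: f = 0.01497
h_f = f(L/D)V²/(2g) = 0.01497·(2420/0.229)·1.998²/(2·9.81) = 32.20 m

h_f ≈ 32.2 m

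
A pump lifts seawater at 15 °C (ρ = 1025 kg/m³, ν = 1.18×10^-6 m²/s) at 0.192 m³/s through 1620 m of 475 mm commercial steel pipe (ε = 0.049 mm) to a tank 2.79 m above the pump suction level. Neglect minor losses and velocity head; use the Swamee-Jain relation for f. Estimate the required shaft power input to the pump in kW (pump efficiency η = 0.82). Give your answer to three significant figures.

P_shaft ≈ 13.6 kW

V = 4Q/(πD²) = 1.083 m/s; Re = 4.36×10^5; ε/D = 1.03×10^-4; f = 0.01474
h_f = f(L/D)V²/2g = 3.008 m
Total head H = z + h_f = 2.79 + 3.008 = 5.798 m
P_hyd = ρgQH = 1025·9.81·0.192·5.798 = 11.19 kW
P_shaft = P_hyd/η = 11.19/0.82 = 13.65 kW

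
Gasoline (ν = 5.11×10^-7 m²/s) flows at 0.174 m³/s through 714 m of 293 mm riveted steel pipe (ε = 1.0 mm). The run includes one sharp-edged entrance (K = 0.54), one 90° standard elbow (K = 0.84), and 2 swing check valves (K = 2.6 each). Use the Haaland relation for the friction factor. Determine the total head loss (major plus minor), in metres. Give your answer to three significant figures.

H_L ≈ 24.8 m

V = 4Q/(πD²) = 2.581 m/s; V²/2g = 0.3394 m
Re = 1.48×10^6, ε/D = 0.00341 → f = 0.02727 (Haaland)
Major: h_f = f(L/D)·V²/2g = 0.02727·2437·0.3394 = 22.56 m
Minor: ΣK = 6.58; h_m = ΣK·V²/2g = 2.233 m
Total H_L = 22.56 + 2.233 = 24.79 m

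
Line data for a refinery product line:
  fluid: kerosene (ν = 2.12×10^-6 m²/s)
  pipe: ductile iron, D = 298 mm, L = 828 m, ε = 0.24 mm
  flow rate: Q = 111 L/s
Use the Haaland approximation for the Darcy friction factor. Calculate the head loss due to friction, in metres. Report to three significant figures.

V = 4Q/(πD²) = 4·0.111/(π·0.298²) = 1.591 m/s
Re = VD/ν = 1.591·0.298/2.12×10^-6 = 2.24×10^5 → turbulent
ε/D = 0.24/298 = 8.05×10^-4
Haaland: f = 0.01996
h_f = f(L/D)V²/(2g) = 0.01996·(828/0.298)·1.591²/(2·9.81) = 7.160 m

h_f ≈ 7.16 m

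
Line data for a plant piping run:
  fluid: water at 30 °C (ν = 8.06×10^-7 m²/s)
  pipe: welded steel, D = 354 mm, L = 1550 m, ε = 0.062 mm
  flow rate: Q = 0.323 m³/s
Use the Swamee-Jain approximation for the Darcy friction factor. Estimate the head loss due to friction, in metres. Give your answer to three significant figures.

V = 4Q/(πD²) = 4·0.323/(π·0.354²) = 3.282 m/s
Re = VD/ν = 3.282·0.354/8.06×10^-7 = 1.44×10^6 → turbulent
ε/D = 0.062/354 = 1.75×10^-4
Swamee-Jain: f = 0.01420
h_f = f(L/D)V²/(2g) = 0.01420·(1550/0.354)·3.282²/(2·9.81) = 34.14 m

h_f ≈ 34.1 m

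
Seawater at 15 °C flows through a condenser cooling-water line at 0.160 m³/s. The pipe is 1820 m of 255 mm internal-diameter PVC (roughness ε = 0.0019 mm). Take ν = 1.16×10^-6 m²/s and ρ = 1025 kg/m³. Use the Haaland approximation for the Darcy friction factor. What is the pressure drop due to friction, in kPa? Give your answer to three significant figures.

Δp ≈ 447 kPa

V = 4Q/(πD²) = 4·0.160/(π·0.255²) = 3.133 m/s
Re = VD/ν = 3.133·0.255/1.16×10^-6 = 6.89×10^5 → turbulent
ε/D = 0.0019/255 = 7.45×10^-6
Haaland: f = 0.01245
h_f = f(L/D)V²/(2g) = 0.01245·(1820/0.255)·3.133²/(2·9.81) = 44.45 m
Δp = ρg·h_f = 1025·9.81·44.45 = 447.0 kPa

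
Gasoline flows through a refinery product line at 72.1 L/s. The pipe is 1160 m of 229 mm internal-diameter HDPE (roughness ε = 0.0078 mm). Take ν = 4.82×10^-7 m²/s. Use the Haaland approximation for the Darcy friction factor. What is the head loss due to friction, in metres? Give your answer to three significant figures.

h_f ≈ 9.91 m

V = 4Q/(πD²) = 4·0.0721/(π·0.229²) = 1.751 m/s
Re = VD/ν = 1.751·0.229/4.82×10^-7 = 8.32×10^5 → turbulent
ε/D = 0.0078/229 = 3.41×10^-5
Haaland: f = 0.01253
h_f = f(L/D)V²/(2g) = 0.01253·(1160/0.229)·1.751²/(2·9.81) = 9.910 m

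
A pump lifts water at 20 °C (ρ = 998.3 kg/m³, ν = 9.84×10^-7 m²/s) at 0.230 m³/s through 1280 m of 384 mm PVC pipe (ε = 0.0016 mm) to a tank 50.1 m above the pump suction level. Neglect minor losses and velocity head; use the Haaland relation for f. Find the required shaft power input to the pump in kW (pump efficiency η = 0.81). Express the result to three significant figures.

V = 4Q/(πD²) = 1.986 m/s; Re = 7.75×10^5; ε/D = 4.17×10^-6; f = 0.01216
h_f = f(L/D)V²/2g = 8.147 m
Total head H = z + h_f = 50.1 + 8.147 = 58.25 m
P_hyd = ρgQH = 998.3·9.81·0.230·58.25 = 131.2 kW
P_shaft = P_hyd/η = 131.2/0.81 = 162.0 kW

P_shaft ≈ 162 kW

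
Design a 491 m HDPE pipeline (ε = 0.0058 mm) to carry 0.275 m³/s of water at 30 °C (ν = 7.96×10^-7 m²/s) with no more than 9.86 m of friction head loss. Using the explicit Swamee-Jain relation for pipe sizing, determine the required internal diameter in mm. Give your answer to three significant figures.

D ≈ 327 mm

Swamee-Jain (Type III): D = 0.66·[ε^1.25·(LQ²/(gh_f))^4.75 + ν·Q^9.4·(L/(gh_f))^5.2]^0.04
LQ²/(gh_f) = 0.3839; L/(gh_f) = 5.076
Term 1 = ε^1.25·(…)^4.75 = 3.01×10^-9; Term 2 = ν·Q^9.4·(…)^5.2 = 1.99×10^-8
D = 0.66·(3.01×10^-9 + 1.99×10^-8)^0.04 = 0.3266 m = 327 mm
Check: V = 3.28 m/s, Re = 1.35×10^6, f = 0.01155, h_f = 9.54 m ≈ 9.86 m ✓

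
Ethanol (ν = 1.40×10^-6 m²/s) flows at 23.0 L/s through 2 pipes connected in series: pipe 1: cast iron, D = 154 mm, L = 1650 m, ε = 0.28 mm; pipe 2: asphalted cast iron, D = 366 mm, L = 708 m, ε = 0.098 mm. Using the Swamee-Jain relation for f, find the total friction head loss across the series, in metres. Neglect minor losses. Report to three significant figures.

Pipe 1: V = 1.235 m/s, Re = 1.36×10^5, ε/D = 0.00182, f = 0.02440, h_1 = f(L/D)V²/2g = 20.31 m
Pipe 2: V = 0.2186 m/s, Re = 5.72×10^4, ε/D = 2.68×10^-4, f = 0.02127, h_2 = f(L/D)V²/2g = 0.1002 m
Series → Q common, losses add: H = Σh = 20.41 m

H ≈ 20.4 m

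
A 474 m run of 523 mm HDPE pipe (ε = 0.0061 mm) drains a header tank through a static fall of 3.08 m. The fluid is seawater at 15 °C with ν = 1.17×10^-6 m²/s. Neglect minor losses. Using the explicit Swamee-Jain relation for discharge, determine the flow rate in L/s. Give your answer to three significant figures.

Q ≈ 511 L/s

Swamee-Jain (Type II): Q = -0.965·√(gD⁵h_f/L)·ln[ε/(3.7D) + √(3.17ν²L/(gD³h_f))]
√(gD⁵h_f/L) = √(9.81·0.523⁵·3.08/474) = 0.04994
ε/(3.7D) = 3.15×10^-6; √(3.17ν²L/(gD³h_f)) = 2.18×10^-5
Q = -0.965·0.04994·ln(2.497×10^-5) = 0.5108 m³/s
Check: V = 2.38 m/s, Re = 1.06×10^6, f = 0.01178, h_f = 3.08 m ≈ 3.08 m ✓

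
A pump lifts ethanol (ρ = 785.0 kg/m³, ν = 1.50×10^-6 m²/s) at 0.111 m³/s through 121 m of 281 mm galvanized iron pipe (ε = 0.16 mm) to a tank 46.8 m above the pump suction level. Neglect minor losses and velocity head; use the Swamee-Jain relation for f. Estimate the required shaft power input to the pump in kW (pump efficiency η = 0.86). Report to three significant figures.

V = 4Q/(πD²) = 1.790 m/s; Re = 3.35×10^5; ε/D = 5.69×10^-4; f = 0.01859
h_f = f(L/D)V²/2g = 1.307 m
Total head H = z + h_f = 46.8 + 1.307 = 48.11 m
P_hyd = ρgQH = 785.0·9.81·0.111·48.11 = 41.12 kW
P_shaft = P_hyd/η = 41.12/0.86 = 47.82 kW

P_shaft ≈ 47.8 kW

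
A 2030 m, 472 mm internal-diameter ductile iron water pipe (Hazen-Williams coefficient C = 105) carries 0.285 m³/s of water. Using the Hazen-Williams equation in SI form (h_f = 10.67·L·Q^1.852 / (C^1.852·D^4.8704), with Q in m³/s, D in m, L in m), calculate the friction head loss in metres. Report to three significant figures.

h_f = 10.67·2030·0.285^1.852 / (105^1.852·0.472^4.8704) = 14.82 m

h_f ≈ 14.8 m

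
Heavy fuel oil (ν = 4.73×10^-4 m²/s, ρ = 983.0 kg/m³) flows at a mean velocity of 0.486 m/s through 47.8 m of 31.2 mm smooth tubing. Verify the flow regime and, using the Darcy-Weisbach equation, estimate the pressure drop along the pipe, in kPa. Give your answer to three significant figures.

Re = VD/ν = 0.486·0.03120/4.73×10^-4 = 32.1 → laminar (Re < 2300)
f = 64/Re = 1.996
h_f = f(L/D)V²/(2g) = 1.996·(47.8/0.03120)·0.486²/(2·9.81) = 36.82 m
Δp = ρg·h_f = 983.0·9.81·36.82 = 355.1 kPa

Δp ≈ 355 kPa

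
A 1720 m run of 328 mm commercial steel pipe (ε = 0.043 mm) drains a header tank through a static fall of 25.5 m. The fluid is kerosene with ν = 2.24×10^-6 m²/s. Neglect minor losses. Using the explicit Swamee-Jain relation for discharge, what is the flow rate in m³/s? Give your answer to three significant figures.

Q ≈ 0.211 m³/s

Swamee-Jain (Type II): Q = -0.965·√(gD⁵h_f/L)·ln[ε/(3.7D) + √(3.17ν²L/(gD³h_f))]
√(gD⁵h_f/L) = √(9.81·0.328⁵·25.5/1720) = 0.02350
ε/(3.7D) = 3.54×10^-5; √(3.17ν²L/(gD³h_f)) = 5.57×10^-5
Q = -0.965·0.02350·ln(9.110×10^-5) = 0.2110 m³/s
Check: V = 2.50 m/s, Re = 3.66×10^5, f = 0.01534, h_f = 25.6 m ≈ 25.5 m ✓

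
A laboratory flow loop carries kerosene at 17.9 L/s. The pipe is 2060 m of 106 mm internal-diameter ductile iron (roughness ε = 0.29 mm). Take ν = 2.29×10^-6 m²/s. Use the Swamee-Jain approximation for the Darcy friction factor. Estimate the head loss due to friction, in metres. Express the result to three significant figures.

h_f ≈ 111 m

V = 4Q/(πD²) = 4·0.0179/(π·0.106²) = 2.028 m/s
Re = VD/ν = 2.028·0.106/2.29×10^-6 = 9.39×10^4 → turbulent
ε/D = 0.29/106 = 0.00274
Swamee-Jain: f = 0.02722
h_f = f(L/D)V²/(2g) = 0.02722·(2060/0.106)·2.028²/(2·9.81) = 110.9 m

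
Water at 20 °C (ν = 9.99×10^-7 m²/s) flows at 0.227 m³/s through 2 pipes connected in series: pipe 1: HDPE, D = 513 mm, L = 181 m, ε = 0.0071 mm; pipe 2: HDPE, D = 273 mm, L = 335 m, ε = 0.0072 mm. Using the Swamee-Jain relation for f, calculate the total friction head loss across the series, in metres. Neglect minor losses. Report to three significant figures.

Pipe 1: V = 1.098 m/s, Re = 5.64×10^5, ε/D = 1.38×10^-5, f = 0.01305, h_1 = f(L/D)V²/2g = 0.2831 m
Pipe 2: V = 3.878 m/s, Re = 1.06×10^6, ε/D = 2.64×10^-5, f = 0.01213, h_2 = f(L/D)V²/2g = 11.41 m
Series → Q common, losses add: H = Σh = 11.69 m

H ≈ 11.7 m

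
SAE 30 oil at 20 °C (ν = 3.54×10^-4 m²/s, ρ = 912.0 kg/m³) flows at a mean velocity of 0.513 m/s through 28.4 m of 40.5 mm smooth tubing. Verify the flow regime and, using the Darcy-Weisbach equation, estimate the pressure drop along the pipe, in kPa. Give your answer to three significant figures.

Re = VD/ν = 0.513·0.04050/3.54×10^-4 = 58.7 → laminar (Re < 2300)
f = 64/Re = 1.090
h_f = f(L/D)V²/(2g) = 1.090·(28.4/0.04050)·0.513²/(2·9.81) = 10.26 m
Δp = ρg·h_f = 912.0·9.81·10.26 = 91.76 kPa

Δp ≈ 91.8 kPa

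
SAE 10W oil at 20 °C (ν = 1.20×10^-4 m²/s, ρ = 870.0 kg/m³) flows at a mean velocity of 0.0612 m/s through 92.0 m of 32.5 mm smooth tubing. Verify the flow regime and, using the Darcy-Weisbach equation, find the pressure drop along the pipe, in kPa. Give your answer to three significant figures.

Δp ≈ 17.8 kPa

Re = VD/ν = 0.0612·0.03250/1.20×10^-4 = 16.6 → laminar (Re < 2300)
f = 64/Re = 3.861
h_f = f(L/D)V²/(2g) = 3.861·(92.0/0.03250)·0.0612²/(2·9.81) = 2.087 m
Δp = ρg·h_f = 870.0·9.81·2.087 = 17.81 kPa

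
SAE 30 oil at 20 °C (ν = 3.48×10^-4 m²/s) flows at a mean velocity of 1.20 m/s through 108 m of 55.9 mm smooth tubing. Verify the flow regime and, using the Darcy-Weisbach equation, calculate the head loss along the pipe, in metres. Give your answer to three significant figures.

Re = VD/ν = 1.20·0.05590/3.48×10^-4 = 193 → laminar (Re < 2300)
f = 64/Re = 0.3320
h_f = f(L/D)V²/(2g) = 0.3320·(108/0.05590)·1.20²/(2·9.81) = 47.08 m

h_f ≈ 47.1 m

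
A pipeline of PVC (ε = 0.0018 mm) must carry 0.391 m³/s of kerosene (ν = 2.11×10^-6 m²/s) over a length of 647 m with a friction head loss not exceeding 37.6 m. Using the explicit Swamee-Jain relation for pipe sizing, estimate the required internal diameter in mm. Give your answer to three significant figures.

Swamee-Jain (Type III): D = 0.66·[ε^1.25·(LQ²/(gh_f))^4.75 + ν·Q^9.4·(L/(gh_f))^5.2]^0.04
LQ²/(gh_f) = 0.2682; L/(gh_f) = 1.754
Term 1 = ε^1.25·(…)^4.75 = 1.27×10^-10; Term 2 = ν·Q^9.4·(…)^5.2 = 5.75×10^-9
D = 0.66·(1.27×10^-10 + 5.75×10^-9)^0.04 = 0.3093 m = 309 mm
Check: V = 5.21 m/s, Re = 7.63×10^5, f = 0.01228, h_f = 35.5 m ≈ 37.6 m ✓

D ≈ 309 mm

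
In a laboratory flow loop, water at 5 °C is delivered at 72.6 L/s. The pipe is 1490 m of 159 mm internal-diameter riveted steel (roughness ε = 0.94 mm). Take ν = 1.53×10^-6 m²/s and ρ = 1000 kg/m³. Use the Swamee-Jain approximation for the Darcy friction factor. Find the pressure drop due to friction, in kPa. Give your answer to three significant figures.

Δp ≈ 2020 kPa

V = 4Q/(πD²) = 4·0.0726/(π·0.159²) = 3.656 m/s
Re = VD/ν = 3.656·0.159/1.53×10^-6 = 3.80×10^5 → turbulent
ε/D = 0.94/159 = 0.00591
Swamee-Jain: f = 0.03230
h_f = f(L/D)V²/(2g) = 0.03230·(1490/0.159)·3.656²/(2·9.81) = 206.3 m
Δp = ρg·h_f = 1000·9.81·206.3 = 2024 kPa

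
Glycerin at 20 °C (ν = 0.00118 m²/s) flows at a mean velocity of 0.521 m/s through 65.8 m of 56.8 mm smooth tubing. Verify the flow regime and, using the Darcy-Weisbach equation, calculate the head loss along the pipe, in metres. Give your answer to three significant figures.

Re = VD/ν = 0.521·0.05680/0.00118 = 25.1 → laminar (Re < 2300)
f = 64/Re = 2.552
h_f = f(L/D)V²/(2g) = 2.552·(65.8/0.05680)·0.521²/(2·9.81) = 40.90 m

h_f ≈ 40.9 m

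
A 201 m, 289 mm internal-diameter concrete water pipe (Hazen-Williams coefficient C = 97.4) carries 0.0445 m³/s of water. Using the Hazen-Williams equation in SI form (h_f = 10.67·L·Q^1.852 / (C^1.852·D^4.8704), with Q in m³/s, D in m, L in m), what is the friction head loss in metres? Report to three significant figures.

h_f ≈ 0.590 m

h_f = 10.67·201·0.0445^1.852 / (97.4^1.852·0.289^4.8704) = 0.5901 m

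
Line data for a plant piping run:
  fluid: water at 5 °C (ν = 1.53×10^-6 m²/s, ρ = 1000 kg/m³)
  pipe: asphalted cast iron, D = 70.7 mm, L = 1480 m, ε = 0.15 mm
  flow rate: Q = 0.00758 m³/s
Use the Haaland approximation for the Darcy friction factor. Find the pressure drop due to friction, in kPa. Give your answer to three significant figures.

Δp ≈ 993 kPa

V = 4Q/(πD²) = 4·0.00758/(π·0.0707²) = 1.931 m/s
Re = VD/ν = 1.931·0.0707/1.53×10^-6 = 8.92×10^4 → turbulent
ε/D = 0.15/70.7 = 0.00212
Haaland: f = 0.02546
h_f = f(L/D)V²/(2g) = 0.02546·(1480/0.0707)·1.931²/(2·9.81) = 101.3 m
Δp = ρg·h_f = 1000·9.81·101.3 = 993.3 kPa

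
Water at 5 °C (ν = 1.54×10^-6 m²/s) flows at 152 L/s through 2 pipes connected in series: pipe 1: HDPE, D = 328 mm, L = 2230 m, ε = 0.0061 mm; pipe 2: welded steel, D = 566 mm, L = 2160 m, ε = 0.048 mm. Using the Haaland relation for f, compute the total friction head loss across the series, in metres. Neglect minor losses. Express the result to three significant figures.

Pipe 1: V = 1.799 m/s, Re = 3.83×10^5, ε/D = 1.86×10^-5, f = 0.01389, h_1 = f(L/D)V²/2g = 15.58 m
Pipe 2: V = 0.6041 m/s, Re = 2.22×10^5, ε/D = 8.48×10^-5, f = 0.01581, h_2 = f(L/D)V²/2g = 1.122 m
Series → Q common, losses add: H = Σh = 16.70 m

H ≈ 16.7 m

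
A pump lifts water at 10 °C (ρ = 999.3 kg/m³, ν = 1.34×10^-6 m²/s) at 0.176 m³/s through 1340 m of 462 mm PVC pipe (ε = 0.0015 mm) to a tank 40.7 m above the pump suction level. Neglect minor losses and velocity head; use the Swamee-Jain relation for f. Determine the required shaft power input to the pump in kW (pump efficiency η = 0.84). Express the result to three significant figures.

V = 4Q/(πD²) = 1.050 m/s; Re = 3.62×10^5; ε/D = 3.25×10^-6; f = 0.01392
h_f = f(L/D)V²/2g = 2.269 m
Total head H = z + h_f = 40.7 + 2.269 = 42.97 m
P_hyd = ρgQH = 999.3·9.81·0.176·42.97 = 74.14 kW
P_shaft = P_hyd/η = 74.14/0.84 = 88.26 kW

P_shaft ≈ 88.3 kW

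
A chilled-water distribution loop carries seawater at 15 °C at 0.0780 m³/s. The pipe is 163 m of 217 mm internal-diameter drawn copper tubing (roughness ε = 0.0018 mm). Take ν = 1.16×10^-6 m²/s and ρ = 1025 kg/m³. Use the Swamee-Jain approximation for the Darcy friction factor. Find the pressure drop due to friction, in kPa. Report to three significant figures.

Δp ≈ 23.6 kPa

V = 4Q/(πD²) = 4·0.0780/(π·0.217²) = 2.109 m/s
Re = VD/ν = 2.109·0.217/1.16×10^-6 = 3.95×10^5 → turbulent
ε/D = 0.0018/217 = 8.29×10^-6
Swamee-Jain: f = 0.01378
h_f = f(L/D)V²/(2g) = 0.01378·(163/0.217)·2.109²/(2·9.81) = 2.347 m
Δp = ρg·h_f = 1025·9.81·2.347 = 23.59 kPa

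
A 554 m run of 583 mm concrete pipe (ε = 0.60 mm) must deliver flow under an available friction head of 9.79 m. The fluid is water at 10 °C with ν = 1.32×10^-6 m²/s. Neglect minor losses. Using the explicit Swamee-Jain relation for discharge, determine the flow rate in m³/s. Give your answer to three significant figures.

Swamee-Jain (Type II): Q = -0.965·√(gD⁵h_f/L)·ln[ε/(3.7D) + √(3.17ν²L/(gD³h_f))]
√(gD⁵h_f/L) = √(9.81·0.583⁵·9.79/554) = 0.1081
ε/(3.7D) = 2.78×10^-4; √(3.17ν²L/(gD³h_f)) = 1.27×10^-5
Q = -0.965·0.1081·ln(2.908×10^-4) = 0.8491 m³/s
Check: V = 3.18 m/s, Re = 1.40×10^6, f = 0.02006, h_f = 9.83 m ≈ 9.79 m ✓

Q ≈ 0.849 m³/s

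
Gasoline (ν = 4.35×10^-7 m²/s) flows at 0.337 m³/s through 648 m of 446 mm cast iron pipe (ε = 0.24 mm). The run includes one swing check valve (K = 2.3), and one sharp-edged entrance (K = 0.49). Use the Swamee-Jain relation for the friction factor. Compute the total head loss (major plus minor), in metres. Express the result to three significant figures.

V = 4Q/(πD²) = 2.157 m/s; V²/2g = 0.2372 m
Re = 2.21×10^6, ε/D = 5.38×10^-4 → f = 0.01727 (Swamee-Jain)
Major: h_f = f(L/D)·V²/2g = 0.01727·1453·0.2372 = 5.949 m
Minor: ΣK = 2.79; h_m = ΣK·V²/2g = 0.6617 m
Total H_L = 5.949 + 0.6617 = 6.611 m

H_L ≈ 6.61 m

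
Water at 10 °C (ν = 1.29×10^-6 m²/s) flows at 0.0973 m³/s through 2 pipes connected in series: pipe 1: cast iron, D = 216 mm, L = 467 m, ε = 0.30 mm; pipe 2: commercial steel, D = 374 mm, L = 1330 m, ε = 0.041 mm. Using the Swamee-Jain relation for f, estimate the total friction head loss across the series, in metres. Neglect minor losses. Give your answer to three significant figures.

H ≈ 19.3 m

Pipe 1: V = 2.655 m/s, Re = 4.45×10^5, ε/D = 0.00139, f = 0.02196, h_1 = f(L/D)V²/2g = 17.06 m
Pipe 2: V = 0.8857 m/s, Re = 2.57×10^5, ε/D = 1.10×10^-4, f = 0.01587, h_2 = f(L/D)V²/2g = 2.256 m
Series → Q common, losses add: H = Σh = 19.32 m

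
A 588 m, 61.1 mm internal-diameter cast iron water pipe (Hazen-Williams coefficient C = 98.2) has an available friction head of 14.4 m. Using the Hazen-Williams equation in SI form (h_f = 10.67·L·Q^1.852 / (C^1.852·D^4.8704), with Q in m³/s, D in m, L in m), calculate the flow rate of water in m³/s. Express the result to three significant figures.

Q ≈ 0.00237 m³/s

Rearranging: Q = [h_f·C^1.852·D^4.8704 / (10.67·L)]^(1/1.852)
Q = [14.4·98.2^1.852·0.0611^4.8704 / (10.67·588)]^0.540 = 0.002369 m³/s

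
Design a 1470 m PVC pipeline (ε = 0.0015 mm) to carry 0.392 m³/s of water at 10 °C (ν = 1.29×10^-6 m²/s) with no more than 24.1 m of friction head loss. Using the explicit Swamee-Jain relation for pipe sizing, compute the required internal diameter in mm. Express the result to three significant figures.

D ≈ 395 mm

Swamee-Jain (Type III): D = 0.66·[ε^1.25·(LQ²/(gh_f))^4.75 + ν·Q^9.4·(L/(gh_f))^5.2]^0.04
LQ²/(gh_f) = 0.9554; L/(gh_f) = 6.218
Term 1 = ε^1.25·(…)^4.75 = 4.23×10^-8; Term 2 = ν·Q^9.4·(…)^5.2 = 2.60×10^-6
D = 0.66·(4.23×10^-8 + 2.60×10^-6)^0.04 = 0.3948 m = 395 mm
Check: V = 3.20 m/s, Re = 9.80×10^5, f = 0.01174, h_f = 22.8 m ≈ 24.1 m ✓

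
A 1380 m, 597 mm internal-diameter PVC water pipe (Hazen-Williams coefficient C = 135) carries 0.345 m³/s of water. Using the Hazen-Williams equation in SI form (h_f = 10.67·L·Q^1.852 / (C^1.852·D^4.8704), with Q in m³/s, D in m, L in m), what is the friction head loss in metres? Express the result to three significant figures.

h_f ≈ 2.87 m

h_f = 10.67·1380·0.345^1.852 / (135^1.852·0.597^4.8704) = 2.869 m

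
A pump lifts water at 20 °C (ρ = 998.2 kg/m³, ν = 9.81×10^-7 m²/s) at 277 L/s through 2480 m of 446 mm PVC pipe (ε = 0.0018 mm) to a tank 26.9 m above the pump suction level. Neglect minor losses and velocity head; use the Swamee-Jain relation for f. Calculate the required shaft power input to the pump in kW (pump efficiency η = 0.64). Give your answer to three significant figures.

P_shaft ≈ 160 kW

V = 4Q/(πD²) = 1.773 m/s; Re = 8.06×10^5; ε/D = 4.04×10^-6; f = 0.01213
h_f = f(L/D)V²/2g = 10.81 m
Total head H = z + h_f = 26.9 + 10.81 = 37.71 m
P_hyd = ρgQH = 998.2·9.81·0.277·37.71 = 102.3 kW
P_shaft = P_hyd/η = 102.3/0.64 = 159.8 kW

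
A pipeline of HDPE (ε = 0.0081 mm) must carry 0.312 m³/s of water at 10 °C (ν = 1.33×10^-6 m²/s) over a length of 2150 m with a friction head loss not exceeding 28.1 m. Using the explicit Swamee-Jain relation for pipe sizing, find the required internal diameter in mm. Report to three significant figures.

Swamee-Jain (Type III): D = 0.66·[ε^1.25·(LQ²/(gh_f))^4.75 + ν·Q^9.4·(L/(gh_f))^5.2]^0.04
LQ²/(gh_f) = 0.7592; L/(gh_f) = 7.799
Term 1 = ε^1.25·(…)^4.75 = 1.17×10^-7; Term 2 = ν·Q^9.4·(…)^5.2 = 1.02×10^-6
D = 0.66·(1.17×10^-7 + 1.02×10^-6)^0.04 = 0.3817 m = 382 mm
Check: V = 2.73 m/s, Re = 7.82×10^5, f = 0.01254, h_f = 26.8 m ≈ 28.1 m ✓

D ≈ 382 mm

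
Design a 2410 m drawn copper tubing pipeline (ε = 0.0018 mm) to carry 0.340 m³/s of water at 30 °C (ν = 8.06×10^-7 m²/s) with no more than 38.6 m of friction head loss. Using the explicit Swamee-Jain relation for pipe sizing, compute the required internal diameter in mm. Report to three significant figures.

D ≈ 369 mm

Swamee-Jain (Type III): D = 0.66·[ε^1.25·(LQ²/(gh_f))^4.75 + ν·Q^9.4·(L/(gh_f))^5.2]^0.04
LQ²/(gh_f) = 0.7357; L/(gh_f) = 6.364
Term 1 = ε^1.25·(…)^4.75 = 1.53×10^-8; Term 2 = ν·Q^9.4·(…)^5.2 = 4.81×10^-7
D = 0.66·(1.53×10^-8 + 4.81×10^-7)^0.04 = 0.3693 m = 369 mm
Check: V = 3.17 m/s, Re = 1.45×10^6, f = 0.01106, h_f = 37.1 m ≈ 38.6 m ✓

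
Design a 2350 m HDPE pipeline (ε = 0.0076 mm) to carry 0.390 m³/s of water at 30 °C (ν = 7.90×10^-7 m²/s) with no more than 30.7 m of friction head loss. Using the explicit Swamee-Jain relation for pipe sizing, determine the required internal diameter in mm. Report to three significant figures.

D ≈ 408 mm

Swamee-Jain (Type III): D = 0.66·[ε^1.25·(LQ²/(gh_f))^4.75 + ν·Q^9.4·(L/(gh_f))^5.2]^0.04
LQ²/(gh_f) = 1.187; L/(gh_f) = 7.803
Term 1 = ε^1.25·(…)^4.75 = 9.00×10^-7; Term 2 = ν·Q^9.4·(…)^5.2 = 4.94×10^-6
D = 0.66·(9.00×10^-7 + 4.94×10^-6)^0.04 = 0.4076 m = 408 mm
Check: V = 2.99 m/s, Re = 1.54×10^6, f = 0.01138, h_f = 29.9 m ≈ 30.7 m ✓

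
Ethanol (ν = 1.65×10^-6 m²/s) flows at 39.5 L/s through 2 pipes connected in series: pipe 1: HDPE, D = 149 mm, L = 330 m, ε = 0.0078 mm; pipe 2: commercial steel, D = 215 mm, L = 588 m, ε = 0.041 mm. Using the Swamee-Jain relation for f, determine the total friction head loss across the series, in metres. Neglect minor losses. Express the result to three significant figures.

H ≈ 12.2 m

Pipe 1: V = 2.265 m/s, Re = 2.05×10^5, ε/D = 5.23×10^-5, f = 0.01594, h_1 = f(L/D)V²/2g = 9.232 m
Pipe 2: V = 1.088 m/s, Re = 1.42×10^5, ε/D = 1.91×10^-4, f = 0.01792, h_2 = f(L/D)V²/2g = 2.957 m
Series → Q common, losses add: H = Σh = 12.19 m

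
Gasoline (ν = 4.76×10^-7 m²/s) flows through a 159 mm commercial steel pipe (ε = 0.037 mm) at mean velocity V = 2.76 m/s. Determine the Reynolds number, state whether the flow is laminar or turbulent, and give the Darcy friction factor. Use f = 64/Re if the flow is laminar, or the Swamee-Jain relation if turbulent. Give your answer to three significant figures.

Re = VD/ν = 2.760·0.159/4.76×10^-7 = 9.22×10^5
Re > 4000 → turbulent; ε/D = 2.33×10^-4
Swamee-Jain: f = 0.01518

Re ≈ 9.22×10^5; turbulent; f ≈ 0.0152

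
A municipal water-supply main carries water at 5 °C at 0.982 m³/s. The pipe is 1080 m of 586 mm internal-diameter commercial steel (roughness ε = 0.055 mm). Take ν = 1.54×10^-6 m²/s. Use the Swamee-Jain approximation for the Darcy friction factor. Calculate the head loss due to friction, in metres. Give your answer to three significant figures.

V = 4Q/(πD²) = 4·0.982/(π·0.586²) = 3.641 m/s
Re = VD/ν = 3.641·0.586/1.54×10^-6 = 1.39×10^6 → turbulent
ε/D = 0.055/586 = 9.39×10^-5
Swamee-Jain: f = 0.01308
h_f = f(L/D)V²/(2g) = 0.01308·(1080/0.586)·3.641²/(2·9.81) = 16.28 m

h_f ≈ 16.3 m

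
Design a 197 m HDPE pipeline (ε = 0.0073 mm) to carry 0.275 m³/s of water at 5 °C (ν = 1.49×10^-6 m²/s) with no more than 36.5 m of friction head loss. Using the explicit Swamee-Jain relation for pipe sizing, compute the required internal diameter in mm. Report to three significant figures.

Swamee-Jain (Type III): D = 0.66·[ε^1.25·(LQ²/(gh_f))^4.75 + ν·Q^9.4·(L/(gh_f))^5.2]^0.04
LQ²/(gh_f) = 0.04161; L/(gh_f) = 0.5502
Term 1 = ε^1.25·(…)^4.75 = 1.05×10^-13; Term 2 = ν·Q^9.4·(…)^5.2 = 3.58×10^-13
D = 0.66·(1.05×10^-13 + 3.58×10^-13)^0.04 = 0.2119 m = 212 mm
Check: V = 7.80 m/s, Re = 1.11×10^6, f = 0.01223, h_f = 35.2 m ≈ 36.5 m ✓

D ≈ 212 mm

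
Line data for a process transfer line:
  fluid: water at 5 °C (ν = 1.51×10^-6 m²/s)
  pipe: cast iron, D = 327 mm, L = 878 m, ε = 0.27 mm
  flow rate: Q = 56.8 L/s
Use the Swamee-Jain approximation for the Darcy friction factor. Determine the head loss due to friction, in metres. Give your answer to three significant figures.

V = 4Q/(πD²) = 4·0.0568/(π·0.327²) = 0.6763 m/s
Re = VD/ν = 0.6763·0.327/1.51×10^-6 = 1.46×10^5 → turbulent
ε/D = 0.27/327 = 8.26×10^-4
Swamee-Jain: f = 0.02096
h_f = f(L/D)V²/(2g) = 0.02096·(878/0.327)·0.6763²/(2·9.81) = 1.312 m

h_f ≈ 1.31 m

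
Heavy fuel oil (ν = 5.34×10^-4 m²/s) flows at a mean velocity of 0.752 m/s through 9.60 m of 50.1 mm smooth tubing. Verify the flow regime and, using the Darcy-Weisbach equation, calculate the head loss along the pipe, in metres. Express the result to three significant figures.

h_f ≈ 5.01 m

Re = VD/ν = 0.752·0.05010/5.34×10^-4 = 70.6 → laminar (Re < 2300)
f = 64/Re = 0.9071
h_f = f(L/D)V²/(2g) = 0.9071·(9.60/0.05010)·0.752²/(2·9.81) = 5.010 m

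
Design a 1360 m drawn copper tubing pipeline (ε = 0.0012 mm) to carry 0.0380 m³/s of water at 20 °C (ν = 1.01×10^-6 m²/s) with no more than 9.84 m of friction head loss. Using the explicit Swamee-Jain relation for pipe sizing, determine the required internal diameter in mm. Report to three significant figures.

Swamee-Jain (Type III): D = 0.66·[ε^1.25·(LQ²/(gh_f))^4.75 + ν·Q^9.4·(L/(gh_f))^5.2]^0.04
LQ²/(gh_f) = 0.02034; L/(gh_f) = 14.09
Term 1 = ε^1.25·(…)^4.75 = 3.67×10^-16; Term 2 = ν·Q^9.4·(…)^5.2 = 4.25×10^-14
D = 0.66·(3.67×10^-16 + 4.25×10^-14)^0.04 = 0.1927 m = 193 mm
Check: V = 1.30 m/s, Re = 2.49×10^5, f = 0.01496, h_f = 9.14 m ≈ 9.84 m ✓

D ≈ 193 mm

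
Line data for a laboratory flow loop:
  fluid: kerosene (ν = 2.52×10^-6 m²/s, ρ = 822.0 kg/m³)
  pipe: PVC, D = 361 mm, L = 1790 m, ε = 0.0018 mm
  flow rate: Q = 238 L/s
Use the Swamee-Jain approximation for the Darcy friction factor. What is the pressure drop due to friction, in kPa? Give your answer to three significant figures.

Δp ≈ 156 kPa

V = 4Q/(πD²) = 4·0.238/(π·0.361²) = 2.325 m/s
Re = VD/ν = 2.325·0.361/2.52×10^-6 = 3.33×10^5 → turbulent
ε/D = 0.0018/361 = 4.99×10^-6
Swamee-Jain: f = 0.01416
h_f = f(L/D)V²/(2g) = 0.01416·(1790/0.361)·2.325²/(2·9.81) = 19.35 m
Δp = ρg·h_f = 822.0·9.81·19.35 = 156.0 kPa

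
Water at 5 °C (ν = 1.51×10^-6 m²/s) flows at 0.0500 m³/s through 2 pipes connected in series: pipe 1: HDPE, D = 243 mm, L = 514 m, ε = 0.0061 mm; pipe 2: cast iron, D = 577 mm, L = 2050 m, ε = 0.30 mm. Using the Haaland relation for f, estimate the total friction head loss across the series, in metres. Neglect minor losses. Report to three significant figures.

H ≈ 2.15 m

Pipe 1: V = 1.078 m/s, Re = 1.73×10^5, ε/D = 2.51×10^-5, f = 0.01608, h_1 = f(L/D)V²/2g = 2.015 m
Pipe 2: V = 0.1912 m/s, Re = 7.31×10^4, ε/D = 5.20×10^-4, f = 0.02102, h_2 = f(L/D)V²/2g = 0.1392 m
Series → Q common, losses add: H = Σh = 2.154 m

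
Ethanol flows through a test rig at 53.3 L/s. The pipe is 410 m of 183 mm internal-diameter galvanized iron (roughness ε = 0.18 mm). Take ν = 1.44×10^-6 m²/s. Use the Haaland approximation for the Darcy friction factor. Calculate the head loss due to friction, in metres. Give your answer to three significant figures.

V = 4Q/(πD²) = 4·0.0533/(π·0.183²) = 2.026 m/s
Re = VD/ν = 2.026·0.183/1.44×10^-6 = 2.58×10^5 → turbulent
ε/D = 0.18/183 = 9.84×10^-4
Haaland: f = 0.02059
h_f = f(L/D)V²/(2g) = 0.02059·(410/0.183)·2.026²/(2·9.81) = 9.654 m

h_f ≈ 9.65 m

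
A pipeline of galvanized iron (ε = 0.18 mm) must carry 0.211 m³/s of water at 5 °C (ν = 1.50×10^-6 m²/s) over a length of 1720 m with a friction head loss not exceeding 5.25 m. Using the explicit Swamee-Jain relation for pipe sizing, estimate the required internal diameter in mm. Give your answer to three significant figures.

Swamee-Jain (Type III): D = 0.66·[ε^1.25·(LQ²/(gh_f))^4.75 + ν·Q^9.4·(L/(gh_f))^5.2]^0.04
LQ²/(gh_f) = 1.487; L/(gh_f) = 33.40
Term 1 = ε^1.25·(…)^4.75 = 1.37×10^-4; Term 2 = ν·Q^9.4·(…)^5.2 = 5.59×10^-5
D = 0.66·(1.37×10^-4 + 5.59×10^-5)^0.04 = 0.4688 m = 469 mm
Check: V = 1.22 m/s, Re = 3.82×10^5, f = 0.01730, h_f = 4.84 m ≈ 5.25 m ✓

D ≈ 469 mm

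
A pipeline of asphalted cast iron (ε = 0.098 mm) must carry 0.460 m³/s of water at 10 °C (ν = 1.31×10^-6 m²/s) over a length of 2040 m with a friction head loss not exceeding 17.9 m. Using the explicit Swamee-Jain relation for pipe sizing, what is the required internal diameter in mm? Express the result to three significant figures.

D ≈ 501 mm

Swamee-Jain (Type III): D = 0.66·[ε^1.25·(LQ²/(gh_f))^4.75 + ν·Q^9.4·(L/(gh_f))^5.2]^0.04
LQ²/(gh_f) = 2.458; L/(gh_f) = 11.62
Term 1 = ε^1.25·(…)^4.75 = 6.99×10^-4; Term 2 = ν·Q^9.4·(…)^5.2 = 3.06×10^-4
D = 0.66·(6.99×10^-4 + 3.06×10^-4)^0.04 = 0.5008 m = 501 mm
Check: V = 2.34 m/s, Re = 8.93×10^5, f = 0.01482, h_f = 16.8 m ≈ 17.9 m ✓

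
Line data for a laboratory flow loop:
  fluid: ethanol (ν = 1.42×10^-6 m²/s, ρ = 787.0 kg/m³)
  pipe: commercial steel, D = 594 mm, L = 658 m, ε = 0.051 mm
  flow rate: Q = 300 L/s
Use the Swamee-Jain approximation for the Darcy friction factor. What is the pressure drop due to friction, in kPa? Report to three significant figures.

V = 4Q/(πD²) = 4·0.300/(π·0.594²) = 1.083 m/s
Re = VD/ν = 1.083·0.594/1.42×10^-6 = 4.53×10^5 → turbulent
ε/D = 0.051/594 = 8.59×10^-5
Swamee-Jain: f = 0.01447
h_f = f(L/D)V²/(2g) = 0.01447·(658/0.594)·1.083²/(2·9.81) = 0.9577 m
Δp = ρg·h_f = 787.0·9.81·0.9577 = 7.394 kPa

Δp ≈ 7.39 kPa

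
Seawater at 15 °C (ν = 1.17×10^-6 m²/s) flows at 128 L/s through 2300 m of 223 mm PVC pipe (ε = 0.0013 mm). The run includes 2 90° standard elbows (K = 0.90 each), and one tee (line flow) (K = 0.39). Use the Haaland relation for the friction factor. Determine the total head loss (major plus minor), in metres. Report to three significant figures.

V = 4Q/(πD²) = 3.277 m/s; V²/2g = 0.5474 m
Re = 6.25×10^5, ε/D = 5.83×10^-6 → f = 0.01263 (Haaland)
Major: h_f = f(L/D)·V²/2g = 0.01263·10314·0.5474 = 71.33 m
Minor: ΣK = 2.19; h_m = ΣK·V²/2g = 1.199 m
Total H_L = 71.33 + 1.199 = 72.53 m

H_L ≈ 72.5 m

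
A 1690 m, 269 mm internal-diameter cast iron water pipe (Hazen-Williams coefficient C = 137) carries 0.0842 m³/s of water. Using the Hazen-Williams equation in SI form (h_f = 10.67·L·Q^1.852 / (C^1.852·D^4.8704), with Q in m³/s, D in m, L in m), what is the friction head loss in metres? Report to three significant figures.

h_f = 10.67·1690·0.0842^1.852 / (137^1.852·0.269^4.8704) = 12.19 m

h_f ≈ 12.2 m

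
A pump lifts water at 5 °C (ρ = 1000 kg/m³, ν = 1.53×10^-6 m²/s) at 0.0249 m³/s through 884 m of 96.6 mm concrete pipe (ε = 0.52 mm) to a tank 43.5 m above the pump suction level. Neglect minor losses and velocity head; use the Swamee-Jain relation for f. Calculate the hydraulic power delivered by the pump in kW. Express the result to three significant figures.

P_hyd ≈ 52.2 kW

V = 4Q/(πD²) = 3.397 m/s; Re = 2.15×10^5; ε/D = 0.00538; f = 0.03164
h_f = f(L/D)V²/2g = 170.4 m
Total head H = z + h_f = 43.5 + 170.4 = 213.9 m
P_hyd = ρgQH = 1000·9.81·0.0249·213.9 = 52.24 kW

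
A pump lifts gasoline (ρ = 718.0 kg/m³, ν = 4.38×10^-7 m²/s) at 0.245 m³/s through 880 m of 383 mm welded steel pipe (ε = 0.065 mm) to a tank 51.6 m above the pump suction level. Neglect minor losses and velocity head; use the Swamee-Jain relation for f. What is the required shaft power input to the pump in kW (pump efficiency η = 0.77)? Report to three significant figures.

V = 4Q/(πD²) = 2.127 m/s; Re = 1.86×10^6; ε/D = 1.70×10^-4; f = 0.01397
h_f = f(L/D)V²/2g = 7.401 m
Total head H = z + h_f = 51.6 + 7.401 = 59.00 m
P_hyd = ρgQH = 718.0·9.81·0.245·59.00 = 101.8 kW
P_shaft = P_hyd/η = 101.8/0.77 = 132.2 kW

P_shaft ≈ 132 kW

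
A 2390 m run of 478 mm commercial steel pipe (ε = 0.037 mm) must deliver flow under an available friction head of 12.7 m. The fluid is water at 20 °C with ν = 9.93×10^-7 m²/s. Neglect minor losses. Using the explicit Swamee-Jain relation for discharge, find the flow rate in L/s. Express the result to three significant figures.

Q ≈ 349 L/s

Swamee-Jain (Type II): Q = -0.965·√(gD⁵h_f/L)·ln[ε/(3.7D) + √(3.17ν²L/(gD³h_f))]
√(gD⁵h_f/L) = √(9.81·0.478⁵·12.7/2390) = 0.03607
ε/(3.7D) = 2.09×10^-5; √(3.17ν²L/(gD³h_f)) = 2.34×10^-5
Q = -0.965·0.03607·ln(4.435×10^-5) = 0.3489 m³/s
Check: V = 1.94 m/s, Re = 9.36×10^5, f = 0.01324, h_f = 12.8 m ≈ 12.7 m ✓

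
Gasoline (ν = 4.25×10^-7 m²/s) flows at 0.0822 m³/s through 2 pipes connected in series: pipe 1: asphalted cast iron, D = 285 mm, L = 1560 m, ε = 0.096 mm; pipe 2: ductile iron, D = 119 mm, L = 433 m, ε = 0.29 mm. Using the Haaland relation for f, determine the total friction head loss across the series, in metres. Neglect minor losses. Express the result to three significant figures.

Pipe 1: V = 1.289 m/s, Re = 8.64×10^5, ε/D = 3.37×10^-4, f = 0.01601, h_1 = f(L/D)V²/2g = 7.417 m
Pipe 2: V = 7.391 m/s, Re = 2.07×10^6, ε/D = 0.00244, f = 0.02482, h_2 = f(L/D)V²/2g = 251.4 m
Series → Q common, losses add: H = Σh = 258.8 m

H ≈ 259 m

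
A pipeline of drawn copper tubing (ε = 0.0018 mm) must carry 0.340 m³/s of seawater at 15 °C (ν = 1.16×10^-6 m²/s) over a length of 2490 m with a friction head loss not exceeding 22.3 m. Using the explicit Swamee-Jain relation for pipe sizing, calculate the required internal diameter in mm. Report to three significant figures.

D ≈ 423 mm

Swamee-Jain (Type III): D = 0.66·[ε^1.25·(LQ²/(gh_f))^4.75 + ν·Q^9.4·(L/(gh_f))^5.2]^0.04
LQ²/(gh_f) = 1.316; L/(gh_f) = 11.38
Term 1 = ε^1.25·(…)^4.75 = 2.43×10^-7; Term 2 = ν·Q^9.4·(…)^5.2 = 1.42×10^-5
D = 0.66·(2.43×10^-7 + 1.42×10^-5)^0.04 = 0.4226 m = 423 mm
Check: V = 2.42 m/s, Re = 8.83×10^5, f = 0.01195, h_f = 21.1 m ≈ 22.3 m ✓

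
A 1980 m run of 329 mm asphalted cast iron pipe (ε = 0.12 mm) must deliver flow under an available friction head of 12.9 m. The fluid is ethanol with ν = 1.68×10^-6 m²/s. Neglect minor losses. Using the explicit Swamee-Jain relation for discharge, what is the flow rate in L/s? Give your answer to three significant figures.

Swamee-Jain (Type II): Q = -0.965·√(gD⁵h_f/L)·ln[ε/(3.7D) + √(3.17ν²L/(gD³h_f))]
√(gD⁵h_f/L) = √(9.81·0.329⁵·12.9/1980) = 0.01570
ε/(3.7D) = 9.86×10^-5; √(3.17ν²L/(gD³h_f)) = 6.27×10^-5
Q = -0.965·0.01570·ln(1.613×10^-4) = 0.1323 m³/s
Check: V = 1.56 m/s, Re = 3.05×10^5, f = 0.01748, h_f = 13.0 m ≈ 12.9 m ✓

Q ≈ 132 L/s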